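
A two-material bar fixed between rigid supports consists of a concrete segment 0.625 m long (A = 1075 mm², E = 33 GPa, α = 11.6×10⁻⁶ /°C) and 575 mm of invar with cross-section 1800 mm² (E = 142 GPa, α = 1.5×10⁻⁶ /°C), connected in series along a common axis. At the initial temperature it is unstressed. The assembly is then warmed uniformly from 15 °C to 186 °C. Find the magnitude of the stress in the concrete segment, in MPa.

σ ≈ 65 MPa (compressive)

If the supports were absent, the total length change would be Σ αᵢΔT Lᵢ = 11.6×10⁻⁶×171×625 + 1.5×10⁻⁶×171×575 = 1.387 mm.
The rigid supports impose zero overall length change; the single axial force P common to all segments must satisfy P Σ Lᵢ/(AᵢEᵢ) = δ_free.
Σ Lᵢ/(AᵢEᵢ) = 625/(1075×33×10³) + 575/(1800×142×10³) = 1.987×10⁻⁵ mm/N.
P = 1.387 / 1.987×10⁻⁵ = 69820 N = 69.82 kN, compressive.
σ_{concrete} = P / A = 69820 / 1075 = 64.95 MPa.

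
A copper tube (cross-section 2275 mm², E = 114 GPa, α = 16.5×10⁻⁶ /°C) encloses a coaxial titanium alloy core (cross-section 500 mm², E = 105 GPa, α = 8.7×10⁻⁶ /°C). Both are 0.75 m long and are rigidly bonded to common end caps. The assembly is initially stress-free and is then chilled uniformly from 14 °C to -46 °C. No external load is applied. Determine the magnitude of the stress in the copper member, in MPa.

σ ≈ 8.98 MPa (tensile)

Both members must finish at the same length. With the larger α, the copper tends to over-contract; the plates restrain it, putting the copper in tension and the titanium alloy in compression. With no external load the two internal forces are equal and opposite, magnitude P.
Setting the final lengths equal and cancelling L: (α₁ − α₂)ΔT = P/(A₁E₁) + P/(A₂E₂).
|α₁ − α₂|·ΔT = 7.8×10⁻⁶ × 60 = 0.000468.
1/(A₁E₁) + 1/(A₂E₂) = 1/(2275×114×10³) + 1/(500×105×10³) = 2.29×10⁻⁸ N⁻¹.
P = 0.000468 / 2.29×10⁻⁸ = 20430 N = 20.43 kN.
σ_{copper} = P/A₁ = 20430/2275 = 8.982 MPa, tensile.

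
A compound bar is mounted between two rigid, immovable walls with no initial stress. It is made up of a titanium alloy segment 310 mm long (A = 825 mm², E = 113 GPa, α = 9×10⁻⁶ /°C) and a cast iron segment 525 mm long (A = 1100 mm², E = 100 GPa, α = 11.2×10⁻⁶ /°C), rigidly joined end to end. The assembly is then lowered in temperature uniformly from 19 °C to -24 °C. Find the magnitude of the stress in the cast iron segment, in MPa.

With the walls removed the bar would change length by δ_free = Σ αᵢΔT Lᵢ = 9×10⁻⁶×43×310 + 11.2×10⁻⁶×43×525 = 0.3728 mm.
The walls prevent any net length change, so an axial force P (same in every segment) develops. Compatibility: P · Σ Lᵢ/(AᵢEᵢ) = δ_free.
Σ Lᵢ/(AᵢEᵢ) = 310/(825×113×10³) + 525/(1100×100×10³) = 8.098×10⁻⁶ mm/N.
Hence P = δ_free / Σ(L/AE) = 0.3728/8.098×10⁻⁶ = 46.04 kN (tensile).
σ_{cast iron} = P / A = 46040 / 1100 = 41.85 MPa.

σ ≈ 41.9 MPa (tensile)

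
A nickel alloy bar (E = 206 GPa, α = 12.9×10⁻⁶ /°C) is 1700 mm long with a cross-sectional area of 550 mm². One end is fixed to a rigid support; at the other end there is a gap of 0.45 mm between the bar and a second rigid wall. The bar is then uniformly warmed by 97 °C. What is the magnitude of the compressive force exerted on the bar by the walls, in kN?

If the wall were absent the bar would grow by αΔT L = 12.9×10⁻⁶ × 97 × 1700 = 2.127 mm.
The gap closes (δ_free > 0.45 mm) and the wall then resists a further 2.127 − 0.45 = 1.677 mm of expansion.
That suppressed elongation corresponds to σ = E·Δ/L = 206×10³ × 1.677/1700 = 203.2 MPa.
Force on the wall = σA = 203.2 × 550 mm² = 111.8 kN.

P ≈ 112 kN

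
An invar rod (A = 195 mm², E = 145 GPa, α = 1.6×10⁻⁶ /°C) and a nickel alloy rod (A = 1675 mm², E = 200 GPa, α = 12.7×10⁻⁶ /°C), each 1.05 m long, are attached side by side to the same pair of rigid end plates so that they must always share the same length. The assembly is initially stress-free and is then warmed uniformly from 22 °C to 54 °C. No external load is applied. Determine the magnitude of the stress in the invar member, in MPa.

σ ≈ 47.5 MPa (tensile)

Both members must finish at the same length. With the larger α, the nickel alloy tends to over-expand; the plates restrain it, putting the nickel alloy in compression and the invar in tension. With no external load the two internal forces are equal and opposite, magnitude P.
Equating the net (thermal + elastic) strains gives |α₁ − α₂|·ΔT = P·[1/(A₁E₁) + 1/(A₂E₂)].
|α₁ − α₂|·ΔT = 11.1×10⁻⁶ × 32 = 0.0003552.
1/(A₁E₁) + 1/(A₂E₂) = 1/(195×145×10³) + 1/(1675×200×10³) = 3.835×10⁻⁸ N⁻¹.
So P = 0.0003552 / 3.835×10⁻⁸ = 9.262 kN.
σ_{invar} = P/A₁ = 9262/195 = 47.5 MPa, tensile.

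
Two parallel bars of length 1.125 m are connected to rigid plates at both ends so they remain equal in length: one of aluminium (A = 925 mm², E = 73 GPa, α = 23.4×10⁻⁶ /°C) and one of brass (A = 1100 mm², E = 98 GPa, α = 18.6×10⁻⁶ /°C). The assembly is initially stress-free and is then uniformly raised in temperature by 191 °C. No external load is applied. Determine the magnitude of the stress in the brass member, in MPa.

The aluminium has the larger α, so on heating it would change length more than the brass if both were free. The rigid plates force a common final length, so the aluminium is put into compression and the brass into tension, with equal and opposite forces P (no external load).
Compatibility of the two members (thermal + elastic change equal): (α₁ − α₂)ΔT = P·[1/(A₁E₁) + 1/(A₂E₂)].
|α₁ − α₂|·ΔT = 4.8×10⁻⁶ × 191 = 0.0009168.
1/(A₁E₁) + 1/(A₂E₂) = 1/(925×73×10³) + 1/(1100×98×10³) = 2.409×10⁻⁸ N⁻¹.
P = 0.0009168 / 2.409×10⁻⁸ = 38060 N = 38.06 kN.
σ_{brass} = P/A₂ = 38060/1100 = 34.6 MPa, tensile.

σ ≈ 34.6 MPa (tensile)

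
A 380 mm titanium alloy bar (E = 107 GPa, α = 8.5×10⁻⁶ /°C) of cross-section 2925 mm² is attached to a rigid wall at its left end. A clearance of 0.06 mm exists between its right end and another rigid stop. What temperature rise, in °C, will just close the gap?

ΔT ≈ 18.6 °C

The gap closes when αΔT L = 0.06 mm, since the bar is still unstressed at that instant.
So ΔT = g/(αL) = 0.06/(8.5×10⁻⁶ × 380) = 18.58 °C.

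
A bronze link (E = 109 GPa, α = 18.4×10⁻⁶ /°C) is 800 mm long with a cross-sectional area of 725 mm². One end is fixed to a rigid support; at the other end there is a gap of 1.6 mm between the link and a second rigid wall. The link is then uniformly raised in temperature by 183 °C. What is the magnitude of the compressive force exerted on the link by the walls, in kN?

If the wall were absent the link would grow by αΔT L = 18.4×10⁻⁶ × 183 × 800 = 2.694 mm.
After closing the 1.6 mm clearance, 2.694 − 1.6 = 1.094 mm of expansion remains to be suppressed by the wall.
Compatibility: PL/(AE) = 1.094 mm, so σ = P/A = E × (1.094/800) = 149 MPa.
Force on the wall = σA = 149 × 725 mm² = 108 kN.

P ≈ 108 kN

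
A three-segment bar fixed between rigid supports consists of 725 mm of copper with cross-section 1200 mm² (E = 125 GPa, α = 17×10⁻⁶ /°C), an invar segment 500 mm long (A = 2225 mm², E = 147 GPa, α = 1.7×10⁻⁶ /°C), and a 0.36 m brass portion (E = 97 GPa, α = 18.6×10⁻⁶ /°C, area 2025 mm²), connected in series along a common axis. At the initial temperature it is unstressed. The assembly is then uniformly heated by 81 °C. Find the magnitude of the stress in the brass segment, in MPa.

If the supports were absent, the total length change would be Σ αᵢΔT Lᵢ = 17×10⁻⁶×81×725 + 1.7×10⁻⁶×81×500 + 18.6×10⁻⁶×81×360 = 1.61 mm.
The rigid supports impose zero overall length change; the single axial force P common to all segments must satisfy P Σ Lᵢ/(AᵢEᵢ) = δ_free.
Σ Lᵢ/(AᵢEᵢ) = 725/(1200×125×10³) + 500/(2225×147×10³) + 360/(2025×97×10³) = 8.195×10⁻⁶ mm/N.
Hence P = δ_free / Σ(L/AE) = 1.61/8.195×10⁻⁶ = 196.4 kN (compressive).
σ_{brass} = P / A = 196400 / 2025 = 96.99 MPa.

σ ≈ 97 MPa (compressive)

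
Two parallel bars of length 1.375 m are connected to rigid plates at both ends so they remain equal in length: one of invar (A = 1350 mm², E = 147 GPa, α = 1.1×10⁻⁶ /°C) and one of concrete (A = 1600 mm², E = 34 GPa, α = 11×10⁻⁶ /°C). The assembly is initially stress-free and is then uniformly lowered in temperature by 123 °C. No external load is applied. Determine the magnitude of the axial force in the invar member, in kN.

P ≈ 52 kN (compressive in the invar)

Both members must finish at the same length. With the larger α, the concrete tends to over-contract; the plates restrain it, putting the concrete in tension and the invar in compression. With no external load the two internal forces are equal and opposite, magnitude P.
Setting the final lengths equal and cancelling L: (α₁ − α₂)ΔT = P/(A₁E₁) + P/(A₂E₂).
|α₁ − α₂|·ΔT = 9.9×10⁻⁶ × 123 = 0.001218.
1/(A₁E₁) + 1/(A₂E₂) = 1/(1350×147×10³) + 1/(1600×34×10³) = 2.342×10⁻⁸ N⁻¹.
P = 0.001218 / 2.342×10⁻⁸ = 51990 N = 51.99 kN.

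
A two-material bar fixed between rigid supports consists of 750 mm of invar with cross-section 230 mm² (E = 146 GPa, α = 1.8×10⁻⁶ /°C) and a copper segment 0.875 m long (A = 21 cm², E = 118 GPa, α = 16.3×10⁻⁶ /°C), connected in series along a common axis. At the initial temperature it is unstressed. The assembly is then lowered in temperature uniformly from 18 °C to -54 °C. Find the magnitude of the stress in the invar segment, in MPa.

σ ≈ 189 MPa (tensile)

With the walls removed the bar would change length by δ_free = Σ αᵢΔT Lᵢ = 1.8×10⁻⁶×72×750 + 16.3×10⁻⁶×72×875 = 1.124 mm.
Since the ends are fixed, an axial force P builds up, equal in every segment, with P · Σ Lᵢ/(AᵢEᵢ) = δ_free.
Σ Lᵢ/(AᵢEᵢ) = 750/(230×146×10³) + 875/(2100×118×10³) = 2.587×10⁻⁵ mm/N.
So P = 1.124 / 2.587×10⁻⁵ = 43.46 kN, tensile.
σ_{invar} = P / A = 43460 / 230 = 189 MPa.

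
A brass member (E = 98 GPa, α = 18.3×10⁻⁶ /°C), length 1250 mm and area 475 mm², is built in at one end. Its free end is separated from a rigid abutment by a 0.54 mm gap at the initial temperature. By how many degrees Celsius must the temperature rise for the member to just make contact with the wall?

ΔT ≈ 23.6 °C

The gap closes when αΔT L = 0.54 mm, since the member is still unstressed at that instant.
ΔT = 0.54 / (18.3×10⁻⁶ × 1250) = 23.61 °C.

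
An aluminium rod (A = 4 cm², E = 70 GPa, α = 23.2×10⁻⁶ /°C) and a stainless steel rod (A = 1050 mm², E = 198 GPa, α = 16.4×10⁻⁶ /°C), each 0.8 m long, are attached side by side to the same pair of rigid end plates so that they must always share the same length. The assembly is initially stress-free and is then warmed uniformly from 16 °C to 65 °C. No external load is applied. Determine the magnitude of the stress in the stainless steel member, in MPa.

Equilibrium of a rigid end plate with no external load gives equal and opposite internal forces ±P in the two members. Since α_{aluminium} > α_{stainless steel}, heating drives the aluminium into compression and the stainless steel into tension.
Setting the final lengths equal and cancelling L: (α₁ − α₂)ΔT = P/(A₁E₁) + P/(A₂E₂).
|α₁ − α₂|·ΔT = 6.8×10⁻⁶ × 49 = 0.0003332.
1/(A₁E₁) + 1/(A₂E₂) = 1/(400×70×10³) + 1/(1050×198×10³) = 4.052×10⁻⁸ N⁻¹.
So P = 0.0003332 / 4.052×10⁻⁸ = 8.222 kN.
σ_{stainless steel} = P/A₂ = 8222/1050 = 7.831 MPa, tensile.

σ ≈ 7.83 MPa (tensile)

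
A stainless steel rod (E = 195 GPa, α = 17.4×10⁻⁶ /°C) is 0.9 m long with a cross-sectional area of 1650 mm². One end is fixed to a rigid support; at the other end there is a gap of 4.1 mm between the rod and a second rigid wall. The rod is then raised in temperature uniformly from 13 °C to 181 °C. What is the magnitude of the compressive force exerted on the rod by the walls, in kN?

P ≈ 0 kN

Unrestrained expansion: δ_free = αΔT L = 17.4×10⁻⁶ × 168 × 900 = 2.631 mm.
Since δ_free = 2.63 mm is less than the 4.1 mm gap, the rod never touches the wall. No axial force develops.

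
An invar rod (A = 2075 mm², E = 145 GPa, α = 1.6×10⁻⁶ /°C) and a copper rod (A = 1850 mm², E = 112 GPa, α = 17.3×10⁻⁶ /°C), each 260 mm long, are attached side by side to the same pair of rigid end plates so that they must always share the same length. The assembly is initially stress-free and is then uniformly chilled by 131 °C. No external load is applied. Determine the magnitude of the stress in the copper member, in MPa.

Both members must finish at the same length. With the larger α, the copper tends to over-contract; the plates restrain it, putting the copper in tension and the invar in compression. With no external load the two internal forces are equal and opposite, magnitude P.
Setting the final lengths equal and cancelling L: (α₁ − α₂)ΔT = P/(A₁E₁) + P/(A₂E₂).
|α₁ − α₂|·ΔT = 15.7×10⁻⁶ × 131 = 0.002057.
1/(A₁E₁) + 1/(A₂E₂) = 1/(2075×145×10³) + 1/(1850×112×10³) = 8.15×10⁻⁹ N⁻¹.
P = 0.002057 / 8.15×10⁻⁹ = 252400 N = 252.4 kN.
σ_{copper} = P/A₂ = 252400/1850 = 136.4 MPa, tensile.

σ ≈ 136 MPa (tensile)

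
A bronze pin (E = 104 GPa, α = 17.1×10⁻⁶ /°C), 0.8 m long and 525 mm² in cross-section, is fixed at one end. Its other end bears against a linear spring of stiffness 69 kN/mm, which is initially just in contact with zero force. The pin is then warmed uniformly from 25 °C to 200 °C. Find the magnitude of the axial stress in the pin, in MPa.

σ ≈ 156 MPa (compressive)

If the spring were absent the pin would lengthen by αΔT L = 17.1×10⁻⁶ × 175 × 800 = 2.394 mm.
Let P be the compressive force at the spring. The pin shortens elastically by PL/(AE) and the spring compresses by P/k; together these equal δ_free.
P [ L/(AE) + 1/k ] = δ_free → P [ 800/(525×104×10³) + 1/(69×10³) ] = 2.394.
P = 2.394 / 2.914×10⁻⁵ = 82140 N.
σ = P/A = 82140/525 = 156.5 MPa.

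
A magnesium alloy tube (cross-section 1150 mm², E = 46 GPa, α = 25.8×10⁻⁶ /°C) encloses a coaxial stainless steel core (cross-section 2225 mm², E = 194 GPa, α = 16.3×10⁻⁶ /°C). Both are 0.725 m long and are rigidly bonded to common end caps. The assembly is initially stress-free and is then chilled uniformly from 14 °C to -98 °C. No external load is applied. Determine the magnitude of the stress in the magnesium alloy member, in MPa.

σ ≈ 43.6 MPa (tensile)

Equilibrium of a rigid end plate with no external load gives equal and opposite internal forces ±P in the two members. Since α_{magnesium alloy} > α_{stainless steel}, cooling drives the magnesium alloy into tension and the stainless steel into compression.
Equating the net (thermal + elastic) strains gives |α₁ − α₂|·ΔT = P·[1/(A₁E₁) + 1/(A₂E₂)].
|α₁ − α₂|·ΔT = 9.5×10⁻⁶ × 112 = 0.001064.
1/(A₁E₁) + 1/(A₂E₂) = 1/(1150×46×10³) + 1/(2225×194×10³) = 2.122×10⁻⁸ N⁻¹.
P = 0.001064 / 2.122×10⁻⁸ = 50140 N = 50.14 kN.
σ_{magnesium alloy} = P/A₁ = 50140/1150 = 43.6 MPa, tensile.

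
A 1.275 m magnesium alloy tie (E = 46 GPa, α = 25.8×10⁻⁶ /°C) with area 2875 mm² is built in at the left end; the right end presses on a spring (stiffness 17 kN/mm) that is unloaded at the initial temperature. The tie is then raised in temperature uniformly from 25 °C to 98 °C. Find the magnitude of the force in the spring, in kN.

Free thermal expansion: δ_free = αΔT L = 25.8×10⁻⁶ × 73 × 1275 = 2.401 mm.
With a force P in the spring, the elastic change of the tie is PL/(AE) and that of the spring is P/k; compatibility requires their sum to equal δ_free.
So P = δ_free / [L/(AE) + 1/k] = 2.401 / [ 1275/(2875×46×10³) + 1/(17×10³) ].
P = 2.401 / 6.846×10⁻⁵ = 35070 N.

P ≈ 35.1 kN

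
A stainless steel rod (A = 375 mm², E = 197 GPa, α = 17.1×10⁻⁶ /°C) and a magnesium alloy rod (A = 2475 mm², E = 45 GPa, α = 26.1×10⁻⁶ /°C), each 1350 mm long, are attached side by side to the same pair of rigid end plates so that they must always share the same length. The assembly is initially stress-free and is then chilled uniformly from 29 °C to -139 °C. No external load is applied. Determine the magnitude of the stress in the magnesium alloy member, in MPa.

σ ≈ 27.1 MPa (tensile)

The magnesium alloy has the larger α, so on cooling it would change length more than the stainless steel if both were free. The rigid plates force a common final length, so the magnesium alloy is put into tension and the stainless steel into compression, with equal and opposite forces P (no external load).
Setting the final lengths equal and cancelling L: (α₁ − α₂)ΔT = P/(A₁E₁) + P/(A₂E₂).
|α₁ − α₂|·ΔT = 9×10⁻⁶ × 168 = 0.001512.
1/(A₁E₁) + 1/(A₂E₂) = 1/(375×197×10³) + 1/(2475×45×10³) = 2.252×10⁻⁸ N⁻¹.
P = 0.001512 / 2.252×10⁻⁸ = 67160 N = 67.16 kN.
σ_{magnesium alloy} = P/A₂ = 67160/2475 = 27.13 MPa, tensile.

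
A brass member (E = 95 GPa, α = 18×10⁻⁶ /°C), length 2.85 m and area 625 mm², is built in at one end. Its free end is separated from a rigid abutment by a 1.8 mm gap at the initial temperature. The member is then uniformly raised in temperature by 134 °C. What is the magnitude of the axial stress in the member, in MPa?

Free thermal elongation = αΔT L = 18×10⁻⁶ × 134 × 2850 = 6.874 mm.
The gap closes (δ_free > 1.8 mm) and the wall then resists a further 6.874 − 1.8 = 5.074 mm of expansion.
That suppressed elongation corresponds to σ = E·Δ/L = 95×10³ × 5.074/2850 = 169.1 MPa.

σ ≈ 169 MPa (compressive)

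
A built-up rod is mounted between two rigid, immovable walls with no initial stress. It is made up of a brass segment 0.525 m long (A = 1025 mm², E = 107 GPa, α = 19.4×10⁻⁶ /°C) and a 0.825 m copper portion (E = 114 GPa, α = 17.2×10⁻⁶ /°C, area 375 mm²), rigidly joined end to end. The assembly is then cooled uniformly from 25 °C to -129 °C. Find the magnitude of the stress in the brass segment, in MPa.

σ ≈ 152 MPa (tensile)

If the supports were absent, the total length change would be Σ αᵢΔT Lᵢ = 19.4×10⁻⁶×154×525 + 17.2×10⁻⁶×154×825 = 3.754 mm.
The rigid supports impose zero overall length change; the single axial force P common to all segments must satisfy P Σ Lᵢ/(AᵢEᵢ) = δ_free.
The series flexibility is Σ Lᵢ/(AᵢEᵢ) = 525/(1025×107×10³) + 825/(375×114×10³) = 2.409×10⁻⁵ mm/N.
So P = 3.754 / 2.409×10⁻⁵ = 155.9 kN, tensile.
σ_{brass} = P / A = 155900 / 1025 = 152.1 MPa.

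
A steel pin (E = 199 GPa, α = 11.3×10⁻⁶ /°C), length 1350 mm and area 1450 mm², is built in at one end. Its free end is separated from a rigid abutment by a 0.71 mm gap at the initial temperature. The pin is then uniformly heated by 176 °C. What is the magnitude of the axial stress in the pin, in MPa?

If the wall were absent the pin would grow by αΔT L = 11.3×10⁻⁶ × 176 × 1350 = 2.685 mm.
After closing the 0.71 mm clearance, 2.685 − 0.71 = 1.975 mm of expansion remains to be suppressed by the wall.
Compatibility: PL/(AE) = 1.975 mm, so σ = P/A = E × (1.975/1350) = 291.1 MPa.

σ ≈ 291 MPa (compressive)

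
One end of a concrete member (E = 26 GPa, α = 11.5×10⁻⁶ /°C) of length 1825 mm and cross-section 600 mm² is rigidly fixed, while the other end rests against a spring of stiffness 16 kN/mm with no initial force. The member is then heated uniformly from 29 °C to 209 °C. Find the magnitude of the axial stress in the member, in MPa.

σ ≈ 35.1 MPa (compressive)

If the spring were absent the member would lengthen by αΔT L = 11.5×10⁻⁶ × 180 × 1825 = 3.778 mm.
With a force P in the spring, the elastic change of the member is PL/(AE) and that of the spring is P/k; compatibility requires their sum to equal δ_free.
P [ L/(AE) + 1/k ] = δ_free → P [ 1825/(600×26×10³) + 1/(16×10³) ] = 3.778.
P = 3.778 / 0.0001795 = 21050 N.
σ = P/A = 21050/600 = 35.08 MPa.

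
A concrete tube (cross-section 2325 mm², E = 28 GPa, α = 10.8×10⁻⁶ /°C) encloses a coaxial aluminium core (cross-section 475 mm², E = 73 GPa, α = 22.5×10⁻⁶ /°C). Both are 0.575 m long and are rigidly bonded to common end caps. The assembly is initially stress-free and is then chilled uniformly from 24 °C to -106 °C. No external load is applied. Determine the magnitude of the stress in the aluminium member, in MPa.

Both members must finish at the same length. With the larger α, the aluminium tends to over-contract; the plates restrain it, putting the aluminium in tension and the concrete in compression. With no external load the two internal forces are equal and opposite, magnitude P.
Setting the final lengths equal and cancelling L: (α₁ − α₂)ΔT = P/(A₁E₁) + P/(A₂E₂).
|α₁ − α₂|·ΔT = 11.7×10⁻⁶ × 130 = 0.001521.
1/(A₁E₁) + 1/(A₂E₂) = 1/(2325×28×10³) + 1/(475×73×10³) = 4.42×10⁻⁸ N⁻¹.
P = 0.001521 / 4.42×10⁻⁸ = 34410 N = 34.41 kN.
σ_{aluminium} = P/A₂ = 34410/475 = 72.45 MPa, tensile.

σ ≈ 72.4 MPa (tensile)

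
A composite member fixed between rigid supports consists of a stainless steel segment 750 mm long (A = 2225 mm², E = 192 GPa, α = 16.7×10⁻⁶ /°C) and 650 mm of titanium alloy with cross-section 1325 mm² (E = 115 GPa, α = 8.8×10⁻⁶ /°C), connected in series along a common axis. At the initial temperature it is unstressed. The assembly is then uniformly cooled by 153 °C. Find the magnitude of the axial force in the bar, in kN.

Free thermal contraction of the whole bar: Σ αᵢΔT Lᵢ = 16.7×10⁻⁶×153×750 + 8.8×10⁻⁶×153×650 = 2.791 mm.
The walls prevent any net length change, so an axial force P (same in every segment) develops. Compatibility: P · Σ Lᵢ/(AᵢEᵢ) = δ_free.
The series flexibility is Σ Lᵢ/(AᵢEᵢ) = 750/(2225×192×10³) + 650/(1325×115×10³) = 6.021×10⁻⁶ mm/N.
So P = 2.791 / 6.021×10⁻⁶ = 463.6 kN, tensile.

P ≈ 464 kN (tensile)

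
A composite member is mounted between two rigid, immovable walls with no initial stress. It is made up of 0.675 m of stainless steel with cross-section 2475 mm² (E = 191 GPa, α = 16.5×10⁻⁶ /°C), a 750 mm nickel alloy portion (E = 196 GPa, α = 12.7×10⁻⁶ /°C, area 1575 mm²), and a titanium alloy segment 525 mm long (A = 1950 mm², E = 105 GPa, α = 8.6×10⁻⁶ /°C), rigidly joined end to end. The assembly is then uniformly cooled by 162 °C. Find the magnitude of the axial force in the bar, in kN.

P ≈ 635 kN (tensile)

If the supports were absent, the total length change would be Σ αᵢΔT Lᵢ = 16.5×10⁻⁶×162×675 + 12.7×10⁻⁶×162×750 + 8.6×10⁻⁶×162×525 = 4.079 mm.
Since the ends are fixed, an axial force P builds up, equal in every segment, with P · Σ Lᵢ/(AᵢEᵢ) = δ_free.
Σ Lᵢ/(AᵢEᵢ) = 675/(2475×191×10³) + 750/(1575×196×10³) + 525/(1950×105×10³) = 6.422×10⁻⁶ mm/N.
P = 4.079 / 6.422×10⁻⁶ = 635200 N = 635.2 kN, tensile.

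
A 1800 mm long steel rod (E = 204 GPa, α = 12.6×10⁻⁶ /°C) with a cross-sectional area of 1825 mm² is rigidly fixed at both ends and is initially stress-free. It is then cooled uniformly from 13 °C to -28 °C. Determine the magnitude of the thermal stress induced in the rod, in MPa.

With length fixed, the mechanical strain must cancel the thermal strain αΔT = 12.6×10⁻⁶ × 41 = 516.6×10⁻⁶.
The stress required to suppress this strain is σ = Eε = 204×10³ × 516.6×10⁻⁶ = 105.4 MPa, tensile since the rod is trying to contract.

σ ≈ 105 MPa (tensile)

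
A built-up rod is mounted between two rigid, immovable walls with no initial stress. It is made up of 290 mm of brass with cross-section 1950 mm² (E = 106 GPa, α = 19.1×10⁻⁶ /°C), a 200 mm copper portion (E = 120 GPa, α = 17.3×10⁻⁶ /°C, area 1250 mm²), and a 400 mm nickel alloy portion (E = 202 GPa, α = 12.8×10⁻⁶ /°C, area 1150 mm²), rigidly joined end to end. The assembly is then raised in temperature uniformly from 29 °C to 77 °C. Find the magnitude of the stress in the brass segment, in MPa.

If the supports were absent, the total length change would be Σ αᵢΔT Lᵢ = 19.1×10⁻⁶×48×290 + 17.3×10⁻⁶×48×200 + 12.8×10⁻⁶×48×400 = 0.6777 mm.
The rigid supports impose zero overall length change; the single axial force P common to all segments must satisfy P Σ Lᵢ/(AᵢEᵢ) = δ_free.
The series flexibility is Σ Lᵢ/(AᵢEᵢ) = 290/(1950×106×10³) + 200/(1250×120×10³) + 400/(1150×202×10³) = 4.458×10⁻⁶ mm/N.
Hence P = δ_free / Σ(L/AE) = 0.6777/4.458×10⁻⁶ = 152 kN (compressive).
σ_{brass} = P / A = 152000 / 1950 = 77.96 MPa.

σ ≈ 78 MPa (compressive)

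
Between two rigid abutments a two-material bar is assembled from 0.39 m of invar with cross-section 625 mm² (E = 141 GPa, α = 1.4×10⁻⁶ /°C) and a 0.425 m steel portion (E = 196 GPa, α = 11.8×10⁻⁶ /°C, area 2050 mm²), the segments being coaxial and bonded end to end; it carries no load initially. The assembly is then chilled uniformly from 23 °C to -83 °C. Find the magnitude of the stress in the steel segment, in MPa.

σ ≈ 52.4 MPa (tensile)

If the supports were absent, the total length change would be Σ αᵢΔT Lᵢ = 1.4×10⁻⁶×106×390 + 11.8×10⁻⁶×106×425 = 0.5895 mm.
The walls prevent any net length change, so an axial force P (same in every segment) develops. Compatibility: P · Σ Lᵢ/(AᵢEᵢ) = δ_free.
The series flexibility is Σ Lᵢ/(AᵢEᵢ) = 390/(625×141×10³) + 425/(2050×196×10³) = 5.483×10⁻⁶ mm/N.
So P = 0.5895 / 5.483×10⁻⁶ = 107.5 kN, tensile.
σ_{steel} = P / A = 107500 / 2050 = 52.44 MPa.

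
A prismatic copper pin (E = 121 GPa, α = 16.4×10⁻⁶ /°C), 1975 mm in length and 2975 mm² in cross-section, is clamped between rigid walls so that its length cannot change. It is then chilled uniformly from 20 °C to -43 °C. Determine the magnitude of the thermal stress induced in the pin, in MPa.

With length fixed, the mechanical strain must cancel the thermal strain αΔT = 16.4×10⁻⁶ × 63 = 1033.2×10⁻⁶.
Hence σ = E·αΔT = 121×10³ × 1033.2×10⁻⁶ = 125 MPa, tensile.

σ ≈ 125 MPa (tensile)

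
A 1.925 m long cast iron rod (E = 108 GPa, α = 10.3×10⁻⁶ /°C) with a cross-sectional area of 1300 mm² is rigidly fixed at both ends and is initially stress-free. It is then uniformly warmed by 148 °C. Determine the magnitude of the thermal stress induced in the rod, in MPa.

Because both ends are immovable the net strain is zero, and the suppressed thermal strain is αΔT = 10.3×10⁻⁶ × 148 = 1524.4×10⁻⁶.
The stress required to suppress this strain is σ = Eε = 108×10³ × 1524.4×10⁻⁶ = 164.6 MPa, compressive since the rod is trying to expand.

σ ≈ 165 MPa (compressive)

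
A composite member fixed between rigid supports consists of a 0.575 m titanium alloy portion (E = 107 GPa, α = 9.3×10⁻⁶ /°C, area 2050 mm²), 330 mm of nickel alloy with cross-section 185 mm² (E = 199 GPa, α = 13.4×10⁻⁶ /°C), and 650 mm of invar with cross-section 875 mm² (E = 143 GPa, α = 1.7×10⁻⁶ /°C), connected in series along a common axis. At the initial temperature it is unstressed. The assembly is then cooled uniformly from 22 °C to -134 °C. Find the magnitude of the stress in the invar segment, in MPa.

With the walls removed the bar would change length by δ_free = Σ αᵢΔT Lᵢ = 9.3×10⁻⁶×156×575 + 13.4×10⁻⁶×156×330 + 1.7×10⁻⁶×156×650 = 1.696 mm.
Since the ends are fixed, an axial force P builds up, equal in every segment, with P · Σ Lᵢ/(AᵢEᵢ) = δ_free.
The series flexibility is Σ Lᵢ/(AᵢEᵢ) = 575/(2050×107×10³) + 330/(185×199×10³) + 650/(875×143×10³) = 1.678×10⁻⁵ mm/N.
So P = 1.696 / 1.678×10⁻⁵ = 101.1 kN, tensile.
σ_{invar} = P / A = 101100 / 875 = 115.5 MPa.

σ ≈ 116 MPa (tensile)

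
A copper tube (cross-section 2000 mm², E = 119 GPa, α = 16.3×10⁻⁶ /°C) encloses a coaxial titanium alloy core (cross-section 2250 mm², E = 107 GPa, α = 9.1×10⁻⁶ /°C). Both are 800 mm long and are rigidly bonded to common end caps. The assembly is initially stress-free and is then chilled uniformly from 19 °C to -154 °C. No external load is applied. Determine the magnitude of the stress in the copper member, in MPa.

σ ≈ 74.5 MPa (tensile)

Equilibrium of a rigid end plate with no external load gives equal and opposite internal forces ±P in the two members. Since α_{copper} > α_{titanium alloy}, cooling drives the copper into tension and the titanium alloy into compression.
Setting the final lengths equal and cancelling L: (α₁ − α₂)ΔT = P/(A₁E₁) + P/(A₂E₂).
|α₁ − α₂|·ΔT = 7.2×10⁻⁶ × 173 = 0.001246.
1/(A₁E₁) + 1/(A₂E₂) = 1/(2000×119×10³) + 1/(2250×107×10³) = 8.355×10⁻⁹ N⁻¹.
P = 0.001246 / 8.355×10⁻⁹ = 149100 N = 149.1 kN.
σ_{copper} = P/A₁ = 149100/2000 = 74.54 MPa, tensile.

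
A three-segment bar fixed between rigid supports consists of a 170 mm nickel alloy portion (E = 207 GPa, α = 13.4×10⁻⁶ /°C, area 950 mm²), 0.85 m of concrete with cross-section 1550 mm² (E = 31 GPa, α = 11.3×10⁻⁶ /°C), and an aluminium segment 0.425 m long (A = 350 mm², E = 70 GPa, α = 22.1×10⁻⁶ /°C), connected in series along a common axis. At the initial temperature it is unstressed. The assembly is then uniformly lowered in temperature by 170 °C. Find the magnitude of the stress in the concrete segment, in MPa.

σ ≈ 65 MPa (tensile)

With the walls removed the bar would change length by δ_free = Σ αᵢΔT Lᵢ = 13.4×10⁻⁶×170×170 + 11.3×10⁻⁶×170×850 + 22.1×10⁻⁶×170×425 = 3.617 mm.
The walls prevent any net length change, so an axial force P (same in every segment) develops. Compatibility: P · Σ Lᵢ/(AᵢEᵢ) = δ_free.
Σ Lᵢ/(AᵢEᵢ) = 170/(950×207×10³) + 850/(1550×31×10³) + 425/(350×70×10³) = 3.59×10⁻⁵ mm/N.
P = 3.617 / 3.59×10⁻⁵ = 100700 N = 100.7 kN, tensile.
σ_{concrete} = P / A = 100700 / 1550 = 65 MPa.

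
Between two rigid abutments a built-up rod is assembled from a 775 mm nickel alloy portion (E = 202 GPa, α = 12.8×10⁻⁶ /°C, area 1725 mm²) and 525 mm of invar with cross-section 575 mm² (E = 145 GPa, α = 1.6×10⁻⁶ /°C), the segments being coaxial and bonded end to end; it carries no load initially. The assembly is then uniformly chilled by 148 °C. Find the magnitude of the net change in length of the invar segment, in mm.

|ΔL| ≈ 1.05 mm

Free thermal contraction of the whole bar: Σ αᵢΔT Lᵢ = 12.8×10⁻⁶×148×775 + 1.6×10⁻⁶×148×525 = 1.592 mm.
Since the ends are fixed, an axial force P builds up, equal in every segment, with P · Σ Lᵢ/(AᵢEᵢ) = δ_free.
The series flexibility is Σ Lᵢ/(AᵢEᵢ) = 775/(1725×202×10³) + 525/(575×145×10³) = 8.521×10⁻⁶ mm/N.
P = 1.592 / 8.521×10⁻⁶ = 186900 N = 186.9 kN, tensile.
For the invar segment, free thermal change = 1.6×10⁻⁶×148×525 = 0.1243 mm and elastic change from P = 186900×525/(575×145×10³) = 1.177 mm; these oppose, so the net change is 1.05 mm (segment lengthens).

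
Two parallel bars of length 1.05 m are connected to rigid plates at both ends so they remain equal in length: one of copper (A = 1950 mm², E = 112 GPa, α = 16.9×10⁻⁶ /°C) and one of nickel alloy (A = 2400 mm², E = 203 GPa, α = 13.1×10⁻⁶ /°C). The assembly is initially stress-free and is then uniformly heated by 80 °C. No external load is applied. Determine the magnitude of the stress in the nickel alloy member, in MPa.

σ ≈ 19.1 MPa (tensile)

Both members must finish at the same length. With the larger α, the copper tends to over-expand; the plates restrain it, putting the copper in compression and the nickel alloy in tension. With no external load the two internal forces are equal and opposite, magnitude P.
Setting the final lengths equal and cancelling L: (α₁ − α₂)ΔT = P/(A₁E₁) + P/(A₂E₂).
|α₁ − α₂|·ΔT = 3.8×10⁻⁶ × 80 = 0.000304.
1/(A₁E₁) + 1/(A₂E₂) = 1/(1950×112×10³) + 1/(2400×203×10³) = 6.631×10⁻⁹ N⁻¹.
So P = 0.000304 / 6.631×10⁻⁹ = 45.84 kN.
σ_{nickel alloy} = P/A₂ = 45840/2400 = 19.1 MPa, tensile.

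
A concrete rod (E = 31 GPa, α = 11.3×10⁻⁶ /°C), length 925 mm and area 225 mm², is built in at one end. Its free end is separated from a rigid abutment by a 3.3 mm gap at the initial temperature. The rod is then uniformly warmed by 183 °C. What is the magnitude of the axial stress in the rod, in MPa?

σ ≈ 0 MPa

Free thermal elongation = αΔT L = 11.3×10⁻⁶ × 183 × 925 = 1.913 mm.
This is smaller than the 3.3 mm clearance, so the rod expands freely without reaching the stop — the stress is zero.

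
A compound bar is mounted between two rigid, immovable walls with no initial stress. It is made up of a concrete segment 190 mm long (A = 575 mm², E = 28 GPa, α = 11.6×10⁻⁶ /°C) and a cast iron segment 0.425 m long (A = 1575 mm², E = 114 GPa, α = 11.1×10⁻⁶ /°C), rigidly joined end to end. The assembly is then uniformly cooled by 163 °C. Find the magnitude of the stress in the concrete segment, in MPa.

Free thermal contraction of the whole bar: Σ αᵢΔT Lᵢ = 11.6×10⁻⁶×163×190 + 11.1×10⁻⁶×163×425 = 1.128 mm.
Since the ends are fixed, an axial force P builds up, equal in every segment, with P · Σ Lᵢ/(AᵢEᵢ) = δ_free.
The series flexibility is Σ Lᵢ/(AᵢEᵢ) = 190/(575×28×10³) + 425/(1575×114×10³) = 1.417×10⁻⁵ mm/N.
P = 1.128 / 1.417×10⁻⁵ = 79630 N = 79.63 kN, tensile.
σ_{concrete} = P / A = 79630 / 575 = 138.5 MPa.

σ ≈ 138 MPa (tensile)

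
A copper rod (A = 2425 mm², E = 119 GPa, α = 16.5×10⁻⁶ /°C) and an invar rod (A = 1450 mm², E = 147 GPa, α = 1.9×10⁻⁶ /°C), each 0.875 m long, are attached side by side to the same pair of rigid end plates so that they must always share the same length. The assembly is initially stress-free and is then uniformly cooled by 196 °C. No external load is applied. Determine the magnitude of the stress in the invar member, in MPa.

Both members must finish at the same length. With the larger α, the copper tends to over-contract; the plates restrain it, putting the copper in tension and the invar in compression. With no external load the two internal forces are equal and opposite, magnitude P.
Compatibility of the two members (thermal + elastic change equal): (α₁ − α₂)ΔT = P·[1/(A₁E₁) + 1/(A₂E₂)].
|α₁ − α₂|·ΔT = 14.6×10⁻⁶ × 196 = 0.002862.
1/(A₁E₁) + 1/(A₂E₂) = 1/(2425×119×10³) + 1/(1450×147×10³) = 8.157×10⁻⁹ N⁻¹.
P = 0.002862 / 8.157×10⁻⁹ = 350800 N = 350.8 kN.
σ_{invar} = P/A₂ = 350800/1450 = 241.9 MPa, compressive.

σ ≈ 242 MPa (compressive)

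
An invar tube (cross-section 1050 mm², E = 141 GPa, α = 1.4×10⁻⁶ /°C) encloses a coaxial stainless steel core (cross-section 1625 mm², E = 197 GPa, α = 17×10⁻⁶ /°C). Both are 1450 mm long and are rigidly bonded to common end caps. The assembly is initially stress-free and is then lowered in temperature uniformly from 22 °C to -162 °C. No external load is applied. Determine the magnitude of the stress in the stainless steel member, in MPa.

σ ≈ 179 MPa (tensile)

Both members must finish at the same length. With the larger α, the stainless steel tends to over-contract; the plates restrain it, putting the stainless steel in tension and the invar in compression. With no external load the two internal forces are equal and opposite, magnitude P.
Equating the net (thermal + elastic) strains gives |α₁ − α₂|·ΔT = P·[1/(A₁E₁) + 1/(A₂E₂)].
|α₁ − α₂|·ΔT = 15.6×10⁻⁶ × 184 = 0.00287.
1/(A₁E₁) + 1/(A₂E₂) = 1/(1050×141×10³) + 1/(1625×197×10³) = 9.878×10⁻⁹ N⁻¹.
So P = 0.00287 / 9.878×10⁻⁹ = 290.6 kN.
σ_{stainless steel} = P/A₂ = 290600/1625 = 178.8 MPa, tensile.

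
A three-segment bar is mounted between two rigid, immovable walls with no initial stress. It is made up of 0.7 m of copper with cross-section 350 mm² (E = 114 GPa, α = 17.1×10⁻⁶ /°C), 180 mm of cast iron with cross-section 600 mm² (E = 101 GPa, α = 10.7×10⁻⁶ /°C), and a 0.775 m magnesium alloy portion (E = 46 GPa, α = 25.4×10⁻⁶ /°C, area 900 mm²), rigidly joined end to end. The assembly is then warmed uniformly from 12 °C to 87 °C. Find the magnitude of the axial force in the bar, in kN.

P ≈ 64.2 kN (compressive)

With the walls removed the bar would change length by δ_free = Σ αᵢΔT Lᵢ = 17.1×10⁻⁶×75×700 + 10.7×10⁻⁶×75×180 + 25.4×10⁻⁶×75×775 = 2.519 mm.
The rigid supports impose zero overall length change; the single axial force P common to all segments must satisfy P Σ Lᵢ/(AᵢEᵢ) = δ_free.
The series flexibility is Σ Lᵢ/(AᵢEᵢ) = 700/(350×114×10³) + 180/(600×101×10³) + 775/(900×46×10³) = 3.923×10⁻⁵ mm/N.
Hence P = δ_free / Σ(L/AE) = 2.519/3.923×10⁻⁵ = 64.19 kN (compressive).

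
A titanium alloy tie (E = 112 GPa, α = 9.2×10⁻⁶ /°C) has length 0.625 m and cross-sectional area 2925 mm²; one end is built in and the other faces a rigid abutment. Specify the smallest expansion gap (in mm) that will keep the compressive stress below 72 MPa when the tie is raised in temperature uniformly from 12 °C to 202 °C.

With no wall the tie would lengthen by αΔT L = 9.2×10⁻⁶ × 190 × 625 = 1.092 mm.
A stress of 72 MPa corresponds to the wall pushing the tie back by σL/E = 72×625/(112×10³) = 0.4018 mm.
The gap must absorb the remainder: g_min = 1.092 − 0.4018 = 0.6907 mm.

g ≈ 0.691 mm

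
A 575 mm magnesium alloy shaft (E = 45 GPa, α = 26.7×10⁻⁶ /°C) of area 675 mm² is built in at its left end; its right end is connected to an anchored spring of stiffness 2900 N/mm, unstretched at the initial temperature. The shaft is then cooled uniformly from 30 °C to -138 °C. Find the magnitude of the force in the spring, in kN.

P ≈ 7.09 kN

Free thermal contraction: δ_free = αΔT L = 26.7×10⁻⁶ × 168 × 575 = 2.579 mm.
With a force P in the spring, the elastic change of the shaft is PL/(AE) and that of the spring is P/k; compatibility requires their sum to equal δ_free.
So P = δ_free / [L/(AE) + 1/k] = 2.579 / [ 575/(675×45×10³) + 1/(2900) ].
P = 2.579 / 0.0003638 = 7090 N.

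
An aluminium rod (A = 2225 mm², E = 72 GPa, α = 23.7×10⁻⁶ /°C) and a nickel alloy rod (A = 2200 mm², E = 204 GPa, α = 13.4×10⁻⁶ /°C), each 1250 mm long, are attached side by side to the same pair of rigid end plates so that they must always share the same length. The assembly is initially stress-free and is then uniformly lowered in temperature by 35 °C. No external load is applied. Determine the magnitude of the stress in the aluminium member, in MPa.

σ ≈ 19.1 MPa (tensile)

The aluminium has the larger α, so on cooling it would change length more than the nickel alloy if both were free. The rigid plates force a common final length, so the aluminium is put into tension and the nickel alloy into compression, with equal and opposite forces P (no external load).
Setting the final lengths equal and cancelling L: (α₁ − α₂)ΔT = P/(A₁E₁) + P/(A₂E₂).
|α₁ − α₂|·ΔT = 10.3×10⁻⁶ × 35 = 0.0003605.
1/(A₁E₁) + 1/(A₂E₂) = 1/(2225×72×10³) + 1/(2200×204×10³) = 8.47×10⁻⁹ N⁻¹.
P = 0.0003605 / 8.47×10⁻⁹ = 42560 N = 42.56 kN.
σ_{aluminium} = P/A₁ = 42560/2225 = 19.13 MPa, tensile.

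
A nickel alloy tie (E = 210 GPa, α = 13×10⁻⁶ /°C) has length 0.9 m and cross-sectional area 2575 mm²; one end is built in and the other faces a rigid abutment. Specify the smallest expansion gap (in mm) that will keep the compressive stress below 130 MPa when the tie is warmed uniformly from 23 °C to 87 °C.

g ≈ 0.192 mm

Free expansion if unrestrained: δ_free = αΔT L = 13×10⁻⁶ × 64 × 900 = 0.7488 mm.
At the allowable stress the elastic shortening the wall may impose is σL/E = 130 × 900 / (210×10³) = 0.5571 mm.
So the gap has to take up the difference, g_min = δ_free − σL/E = 0.7488 − 0.5571 = 0.1917 mm.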